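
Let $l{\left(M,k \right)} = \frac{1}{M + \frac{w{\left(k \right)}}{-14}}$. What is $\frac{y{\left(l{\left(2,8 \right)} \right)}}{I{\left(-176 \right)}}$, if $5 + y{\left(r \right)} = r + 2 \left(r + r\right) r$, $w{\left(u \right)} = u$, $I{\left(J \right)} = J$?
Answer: $\frac{117}{8800} \approx 0.013295$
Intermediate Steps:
$l{\left(M,k \right)} = \frac{1}{M - \frac{k}{14}}$ ($l{\left(M,k \right)} = \frac{1}{M + \frac{k}{-14}} = \frac{1}{M + k \left(- \frac{1}{14}\right)} = \frac{1}{M - \frac{k}{14}}$)
$y{\left(r \right)} = -5 + r + 4 r^{2}$ ($y{\left(r \right)} = -5 + \left(r + 2 \left(r + r\right) r\right) = -5 + \left(r + 2 \cdot 2 r r\right) = -5 + \left(r + 4 r r\right) = -5 + \left(r + 4 r^{2}\right) = -5 + r + 4 r^{2}$)
$\frac{y{\left(l{\left(2,8 \right)} \right)}}{I{\left(-176 \right)}} = \frac{-5 + \frac{14}{\left(-1\right) 8 + 14 \cdot 2} + 4 \left(\frac{14}{\left(-1\right) 8 + 14 \cdot 2}\right)^{2}}{-176} = \left(-5 + \frac{14}{-8 + 28} + 4 \left(\frac{14}{-8 + 28}\right)^{2}\right) \left(- \frac{1}{176}\right) = \left(-5 + \frac{14}{20} + 4 \left(\frac{14}{20}\right)^{2}\right) \left(- \frac{1}{176}\right) = \left(-5 + 14 \cdot \frac{1}{20} + 4 \left(14 \cdot \frac{1}{20}\right)^{2}\right) \left(- \frac{1}{176}\right) = \left(-5 + \frac{7}{10} + 4 \left(\frac{7}{10}\right)^{2}\right) \left(- \frac{1}{176}\right) = \left(-5 + \frac{7}{10} + 4 \cdot \frac{49}{100}\right) \left(- \frac{1}{176}\right) = \left(-5 + \frac{7}{10} + \frac{49}{25}\right) \left(- \frac{1}{176}\right) = \left(- \frac{117}{50}\right) \left(- \frac{1}{176}\right) = \frac{117}{8800}$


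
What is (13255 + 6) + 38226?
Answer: 51487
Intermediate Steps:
(13255 + 6) + 38226 = 13261 + 38226 = 51487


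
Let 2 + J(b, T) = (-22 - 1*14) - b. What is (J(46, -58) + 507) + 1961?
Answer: 2384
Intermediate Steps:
J(b, T) = -38 - b (J(b, T) = -2 + ((-22 - 1*14) - b) = -2 + ((-22 - 14) - b) = -2 + (-36 - b) = -38 - b)
(J(46, -58) + 507) + 1961 = ((-38 - 1*46) + 507) + 1961 = ((-38 - 46) + 507) + 1961 = (-84 + 507) + 1961 = 423 + 1961 = 2384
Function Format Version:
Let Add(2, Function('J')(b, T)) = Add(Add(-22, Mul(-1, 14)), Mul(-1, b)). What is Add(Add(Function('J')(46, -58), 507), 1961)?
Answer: 2384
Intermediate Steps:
Function('J')(b, T) = Add(-38, Mul(-1, b)) (Function('J')(b, T) = Add(-2, Add(Add(-22, Mul(-1, 14)), Mul(-1, b))) = Add(-2, Add(Add(-22, -14), Mul(-1, b))) = Add(-2, Add(-36, Mul(-1, b))) = Add(-38, Mul(-1, b)))
Add(Add(Function('J')(46, -58), 507), 1961) = Add(Add(Add(-38, Mul(-1, 46)), 507), 1961) = Add(Add(Add(-38, -46), 507), 1961) = Add(Add(-84, 507), 1961) = Add(423, 1961) = 2384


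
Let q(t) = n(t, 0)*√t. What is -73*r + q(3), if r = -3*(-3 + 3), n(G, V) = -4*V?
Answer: 0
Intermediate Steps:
r = 0 (r = -3*0 = 0)
q(t) = 0 (q(t) = (-4*0)*√t = 0*√t = 0)
-73*r + q(3) = -73*0 + 0 = 0 + 0 = 0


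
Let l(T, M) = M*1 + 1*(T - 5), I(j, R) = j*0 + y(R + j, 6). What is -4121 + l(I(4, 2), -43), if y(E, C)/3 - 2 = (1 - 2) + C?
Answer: -4148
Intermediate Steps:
y(E, C) = 3 + 3*C (y(E, C) = 6 + 3*((1 - 2) + C) = 6 + 3*(-1 + C) = 6 + (-3 + 3*C) = 3 + 3*C)
I(j, R) = 21 (I(j, R) = j*0 + (3 + 3*6) = 0 + (3 + 18) = 0 + 21 = 21)
l(T, M) = -5 + M + T (l(T, M) = M + 1*(-5 + T) = M + (-5 + T) = -5 + M + T)
-4121 + l(I(4, 2), -43) = -4121 + (-5 - 43 + 21) = -4121 - 27 = -4148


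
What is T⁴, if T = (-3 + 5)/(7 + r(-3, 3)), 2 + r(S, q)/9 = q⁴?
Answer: 1/16610312161 ≈ 6.0204e-11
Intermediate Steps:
r(S, q) = -18 + 9*q⁴
T = 1/359 (T = (-3 + 5)/(7 + (-18 + 9*3⁴)) = 2/(7 + (-18 + 9*81)) = 2/(7 + (-18 + 729)) = 2/(7 + 711) = 2/718 = 2*(1/718) = 1/359 ≈ 0.0027855)
T⁴ = (1/359)⁴ = 1/16610312161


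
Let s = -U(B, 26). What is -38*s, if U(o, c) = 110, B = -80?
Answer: 4180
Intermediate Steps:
s = -110 (s = -1*110 = -110)
-38*s = -38*(-110) = 4180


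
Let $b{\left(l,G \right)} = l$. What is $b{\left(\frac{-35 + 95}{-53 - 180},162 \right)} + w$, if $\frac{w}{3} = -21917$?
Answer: $- \frac{15320043}{233} \approx -65751.0$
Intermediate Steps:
$w = -65751$ ($w = 3 \left(-21917\right) = -65751$)
$b{\left(\frac{-35 + 95}{-53 - 180},162 \right)} + w = \frac{-35 + 95}{-53 - 180} - 65751 = \frac{60}{-233} - 65751 = 60 \left(- \frac{1}{233}\right) - 65751 = - \frac{60}{233} - 65751 = - \frac{15320043}{233}$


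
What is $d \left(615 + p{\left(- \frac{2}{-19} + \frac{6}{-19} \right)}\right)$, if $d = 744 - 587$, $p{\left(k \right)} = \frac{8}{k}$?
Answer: $90589$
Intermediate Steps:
$d = 157$
$d \left(615 + p{\left(- \frac{2}{-19} + \frac{6}{-19} \right)}\right) = 157 \left(615 + \frac{8}{- \frac{2}{-19} + \frac{6}{-19}}\right) = 157 \left(615 + \frac{8}{\left(-2\right) \left(- \frac{1}{19}\right) + 6 \left(- \frac{1}{19}\right)}\right) = 157 \left(615 + \frac{8}{\frac{2}{19} - \frac{6}{19}}\right) = 157 \left(615 + \frac{8}{- \frac{4}{19}}\right) = 157 \left(615 + 8 \left(- \frac{19}{4}\right)\right) = 157 \left(615 - 38\right) = 157 \cdot 577 = 90589$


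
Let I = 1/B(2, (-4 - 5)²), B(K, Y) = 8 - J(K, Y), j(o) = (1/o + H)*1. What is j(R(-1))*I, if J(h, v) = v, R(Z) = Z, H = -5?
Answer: 6/73 ≈ 0.082192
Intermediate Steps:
j(o) = -5 + 1/o (j(o) = (1/o - 5)*1 = (-5 + 1/o)*1 = -5 + 1/o)
B(K, Y) = 8 - Y
I = -1/73 (I = 1/(8 - (-4 - 5)²) = 1/(8 - 1*(-9)²) = 1/(8 - 1*81) = 1/(8 - 81) = 1/(-73) = -1/73 ≈ -0.013699)
j(R(-1))*I = (-5 + 1/(-1))*(-1/73) = (-5 - 1)*(-1/73) = -6*(-1/73) = 6/73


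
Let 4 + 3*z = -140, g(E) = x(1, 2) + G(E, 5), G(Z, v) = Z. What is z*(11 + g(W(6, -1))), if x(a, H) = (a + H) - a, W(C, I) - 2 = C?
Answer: -1008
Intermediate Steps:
W(C, I) = 2 + C
x(a, H) = H (x(a, H) = (H + a) - a = H)
g(E) = 2 + E
z = -48 (z = -4/3 + (⅓)*(-140) = -4/3 - 140/3 = -48)
z*(11 + g(W(6, -1))) = -48*(11 + (2 + (2 + 6))) = -48*(11 + (2 + 8)) = -48*(11 + 10) = -48*21 = -1008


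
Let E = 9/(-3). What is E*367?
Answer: -1101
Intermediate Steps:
E = -3 (E = 9*(-1/3) = -3)
E*367 = -3*367 = -1101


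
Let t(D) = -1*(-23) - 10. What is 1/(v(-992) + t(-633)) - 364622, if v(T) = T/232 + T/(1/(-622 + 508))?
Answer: -1195889058681/3279805 ≈ -3.6462e+5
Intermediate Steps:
t(D) = 13 (t(D) = 23 - 10 = 13)
v(T) = -26447*T/232 (v(T) = T*(1/232) + T/(1/(-114)) = T/232 + T/(-1/114) = T/232 + T*(-114) = T/232 - 114*T = -26447*T/232)
1/(v(-992) + t(-633)) - 364622 = 1/(-26447/232*(-992) + 13) - 364622 = 1/(3279428/29 + 13) - 364622 = 1/(3279805/29) - 364622 = 29/3279805 - 364622 = -1195889058681/3279805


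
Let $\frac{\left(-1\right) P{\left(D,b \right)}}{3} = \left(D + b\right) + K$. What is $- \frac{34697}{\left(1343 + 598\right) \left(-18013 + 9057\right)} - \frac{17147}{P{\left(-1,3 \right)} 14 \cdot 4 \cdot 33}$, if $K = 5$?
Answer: $\frac{24951920149}{56218549464} \approx 0.44384$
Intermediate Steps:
$P{\left(D,b \right)} = -15 - 3 D - 3 b$ ($P{\left(D,b \right)} = - 3 \left(\left(D + b\right) + 5\right) = - 3 \left(5 + D + b\right) = -15 - 3 D - 3 b$)
$- \frac{34697}{\left(1343 + 598\right) \left(-18013 + 9057\right)} - \frac{17147}{P{\left(-1,3 \right)} 14 \cdot 4 \cdot 33} = - \frac{34697}{\left(1343 + 598\right) \left(-18013 + 9057\right)} - \frac{17147}{\left(-15 - -3 - 9\right) 14 \cdot 4 \cdot 33} = - \frac{34697}{1941 \left(-8956\right)} - \frac{17147}{\left(-15 + 3 - 9\right) 56 \cdot 33} = - \frac{34697}{-17383596} - \frac{17147}{\left(-21\right) 56 \cdot 33} = \left(-34697\right) \left(- \frac{1}{17383596}\right) - \frac{17147}{\left(-1176\right) 33} = \frac{34697}{17383596} - \frac{17147}{-38808} = \frac{34697}{17383596} - - \frac{17147}{38808} = \frac{34697}{17383596} + \frac{17147}{38808} = \frac{24951920149}{56218549464}$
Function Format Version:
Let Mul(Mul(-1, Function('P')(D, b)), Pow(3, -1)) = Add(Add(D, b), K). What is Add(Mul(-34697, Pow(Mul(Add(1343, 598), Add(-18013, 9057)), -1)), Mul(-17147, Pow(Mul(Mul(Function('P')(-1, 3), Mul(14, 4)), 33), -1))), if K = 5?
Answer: Rational(24951920149, 56218549464) ≈ 0.44384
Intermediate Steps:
Function('P')(D, b) = Add(-15, Mul(-3, D), Mul(-3, b)) (Function('P')(D, b) = Mul(-3, Add(Add(D, b), 5)) = Mul(-3, Add(5, D, b)) = Add(-15, Mul(-3, D), Mul(-3, b)))
Add(Mul(-34697, Pow(Mul(Add(1343, 598), Add(-18013, 9057)), -1)), Mul(-17147, Pow(Mul(Mul(Function('P')(-1, 3), Mul(14, 4)), 33), -1))) = Add(Mul(-34697, Pow(Mul(Add(1343, 598), Add(-18013, 9057)), -1)), Mul(-17147, Pow(Mul(Mul(Add(-15, Mul(-3, -1), Mul(-3, 3)), Mul(14, 4)), 33), -1))) = Add(Mul(-34697, Pow(Mul(1941, -8956), -1)), Mul(-17147, Pow(Mul(Mul(Add(-15, 3, -9), 56), 33), -1))) = Add(Mul(-34697, Pow(-17383596, -1)), Mul(-17147, Pow(Mul(Mul(-21, 56), 33), -1))) = Add(Mul(-34697, Rational(-1, 17383596)), Mul(-17147, Pow(Mul(-1176, 33), -1))) = Add(Rational(34697, 17383596), Mul(-17147, Pow(-38808, -1))) = Add(Rational(34697, 17383596), Mul(-17147, Rational(-1, 38808))) = Add(Rational(34697, 17383596), Rational(17147, 38808)) = Rational(24951920149, 56218549464)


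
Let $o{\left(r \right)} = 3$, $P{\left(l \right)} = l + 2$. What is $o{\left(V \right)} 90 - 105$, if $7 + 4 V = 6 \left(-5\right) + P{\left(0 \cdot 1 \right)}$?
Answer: $165$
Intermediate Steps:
$P{\left(l \right)} = 2 + l$
$V = - \frac{35}{4}$ ($V = - \frac{7}{4} + \frac{6 \left(-5\right) + \left(2 + 0 \cdot 1\right)}{4} = - \frac{7}{4} + \frac{-30 + \left(2 + 0\right)}{4} = - \frac{7}{4} + \frac{-30 + 2}{4} = - \frac{7}{4} + \frac{1}{4} \left(-28\right) = - \frac{7}{4} - 7 = - \frac{35}{4} \approx -8.75$)
$o{\left(V \right)} 90 - 105 = 3 \cdot 90 - 105 = 270 - 105 = 165$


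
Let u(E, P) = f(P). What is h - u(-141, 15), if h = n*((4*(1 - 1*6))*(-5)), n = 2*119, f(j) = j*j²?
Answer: 20425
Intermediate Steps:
f(j) = j³
u(E, P) = P³
n = 238
h = 23800 (h = 238*((4*(1 - 1*6))*(-5)) = 238*((4*(1 - 6))*(-5)) = 238*((4*(-5))*(-5)) = 238*(-20*(-5)) = 238*100 = 23800)
h - u(-141, 15) = 23800 - 1*15³ = 23800 - 1*3375 = 23800 - 3375 = 20425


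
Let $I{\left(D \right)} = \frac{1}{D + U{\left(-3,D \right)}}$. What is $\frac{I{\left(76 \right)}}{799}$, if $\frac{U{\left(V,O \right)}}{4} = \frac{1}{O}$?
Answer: $\frac{19}{1154555} \approx 1.6457 \cdot 10^{-5}$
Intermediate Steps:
$U{\left(V,O \right)} = \frac{4}{O}$
$I{\left(D \right)} = \frac{1}{D + \frac{4}{D}}$
$\frac{I{\left(76 \right)}}{799} = \frac{76 \frac{1}{4 + 76^{2}}}{799} = \frac{76}{4 + 5776} \cdot \frac{1}{799} = \frac{76}{5780} \cdot \frac{1}{799} = 76 \cdot \frac{1}{5780} \cdot \frac{1}{799} = \frac{19}{1445} \cdot \frac{1}{799} = \frac{19}{1154555}$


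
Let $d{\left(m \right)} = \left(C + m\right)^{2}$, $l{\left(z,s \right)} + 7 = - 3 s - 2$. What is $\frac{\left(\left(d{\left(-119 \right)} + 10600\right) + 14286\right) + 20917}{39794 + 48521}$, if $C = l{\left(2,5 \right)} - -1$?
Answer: $\frac{65967}{88315} \approx 0.74695$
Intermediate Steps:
$l{\left(z,s \right)} = -9 - 3 s$ ($l{\left(z,s \right)} = -7 - \left(2 + 3 s\right) = -9 - 3 s$)
$C = -23$ ($C = \left(-9 - 15\right) - -1 = \left(-9 - 15\right) + 1 = -24 + 1 = -23$)
$d{\left(m \right)} = \left(-23 + m\right)^{2}$
$\frac{\left(\left(d{\left(-119 \right)} + 10600\right) + 14286\right) + 20917}{39794 + 48521} = \frac{\left(\left(\left(-23 - 119\right)^{2} + 10600\right) + 14286\right) + 20917}{39794 + 48521} = \frac{\left(\left(\left(-142\right)^{2} + 10600\right) + 14286\right) + 20917}{88315} = \left(\left(\left(20164 + 10600\right) + 14286\right) + 20917\right) \frac{1}{88315} = \left(\left(30764 + 14286\right) + 20917\right) \frac{1}{88315} = \left(45050 + 20917\right) \frac{1}{88315} = 65967 \cdot \frac{1}{88315} = \frac{65967}{88315}$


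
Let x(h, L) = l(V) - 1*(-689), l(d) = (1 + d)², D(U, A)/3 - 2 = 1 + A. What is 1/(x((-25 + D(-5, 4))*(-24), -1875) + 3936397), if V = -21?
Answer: 1/3937486 ≈ 2.5397e-7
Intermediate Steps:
D(U, A) = 9 + 3*A (D(U, A) = 6 + 3*(1 + A) = 6 + (3 + 3*A) = 9 + 3*A)
x(h, L) = 1089 (x(h, L) = (1 - 21)² - 1*(-689) = (-20)² + 689 = 400 + 689 = 1089)
1/(x((-25 + D(-5, 4))*(-24), -1875) + 3936397) = 1/(1089 + 3936397) = 1/3937486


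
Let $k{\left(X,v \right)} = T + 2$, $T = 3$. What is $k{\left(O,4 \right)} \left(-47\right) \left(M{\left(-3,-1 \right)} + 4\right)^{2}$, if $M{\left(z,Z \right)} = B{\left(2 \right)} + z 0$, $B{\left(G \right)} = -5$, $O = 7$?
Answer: $-235$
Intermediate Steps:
$k{\left(X,v \right)} = 5$ ($k{\left(X,v \right)} = 3 + 2 = 5$)
$M{\left(z,Z \right)} = -5$ ($M{\left(z,Z \right)} = -5 + z 0 = -5 + 0 = -5$)
$k{\left(O,4 \right)} \left(-47\right) \left(M{\left(-3,-1 \right)} + 4\right)^{2} = 5 \left(-47\right) \left(-5 + 4\right)^{2} = - 235 \left(-1\right)^{2} = \left(-235\right) 1 = -235$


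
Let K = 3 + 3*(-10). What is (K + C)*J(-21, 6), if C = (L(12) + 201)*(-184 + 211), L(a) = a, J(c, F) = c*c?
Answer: 2524284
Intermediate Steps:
J(c, F) = c²
K = -27 (K = 3 - 30 = -27)
C = 5751 (C = (12 + 201)*(-184 + 211) = 213*27 = 5751)
(K + C)*J(-21, 6) = (-27 + 5751)*(-21)² = 5724*441 = 2524284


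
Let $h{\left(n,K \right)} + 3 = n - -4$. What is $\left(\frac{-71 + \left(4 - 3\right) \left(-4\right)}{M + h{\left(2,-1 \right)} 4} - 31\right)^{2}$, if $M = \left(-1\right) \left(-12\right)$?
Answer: $\frac{74529}{64} \approx 1164.5$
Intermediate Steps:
$h{\left(n,K \right)} = 1 + n$ ($h{\left(n,K \right)} = -3 + \left(n - -4\right) = -3 + \left(n + 4\right) = -3 + \left(4 + n\right) = 1 + n$)
$M = 12$
$\left(\frac{-71 + \left(4 - 3\right) \left(-4\right)}{M + h{\left(2,-1 \right)} 4} - 31\right)^{2} = \left(\frac{-71 + \left(4 - 3\right) \left(-4\right)}{12 + \left(1 + 2\right) 4} - 31\right)^{2} = \left(\frac{-71 + 1 \left(-4\right)}{12 + 3 \cdot 4} - 31\right)^{2} = \left(\frac{-71 - 4}{12 + 12} - 31\right)^{2} = \left(- \frac{75}{24} - 31\right)^{2} = \left(\left(-75\right) \frac{1}{24} - 31\right)^{2} = \left(- \frac{25}{8} - 31\right)^{2} = \left(- \frac{273}{8}\right)^{2} = \frac{74529}{64}$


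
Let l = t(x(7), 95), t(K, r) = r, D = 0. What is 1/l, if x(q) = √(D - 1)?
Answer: 1/95 ≈ 0.010526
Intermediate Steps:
x(q) = I (x(q) = √(0 - 1) = √(-1) = I)
l = 95
1/l = 1/95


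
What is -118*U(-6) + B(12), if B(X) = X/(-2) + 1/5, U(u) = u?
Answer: 3511/5 ≈ 702.20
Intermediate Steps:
B(X) = 1/5 - X/2 (B(X) = X*(-1/2) + 1*(1/5) = -X/2 + 1/5 = 1/5 - X/2)
-118*U(-6) + B(12) = -118*(-6) + (1/5 - 1/2*12) = 708 + (1/5 - 6) = 708 - 29/5 = 3511/5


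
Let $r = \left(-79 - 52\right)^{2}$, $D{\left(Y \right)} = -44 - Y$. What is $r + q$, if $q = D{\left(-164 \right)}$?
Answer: $17281$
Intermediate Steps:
$q = 120$ ($q = -44 - -164 = -44 + 164 = 120$)
$r = 17161$ ($r = \left(-131\right)^{2} = 17161$)
$r + q = 17161 + 120 = 17281$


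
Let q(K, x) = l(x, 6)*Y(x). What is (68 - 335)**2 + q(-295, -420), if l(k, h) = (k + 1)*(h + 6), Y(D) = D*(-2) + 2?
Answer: -4162287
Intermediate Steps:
Y(D) = 2 - 2*D (Y(D) = -2*D + 2 = 2 - 2*D)
l(k, h) = (1 + k)*(6 + h)
q(K, x) = (2 - 2*x)*(12 + 12*x) (q(K, x) = (6 + 6 + 6*x + 6*x)*(2 - 2*x) = (12 + 12*x)*(2 - 2*x) = (2 - 2*x)*(12 + 12*x))
(68 - 335)**2 + q(-295, -420) = (68 - 335)**2 + (24 - 24*(-420)**2) = (-267)**2 + (24 - 24*176400) = 71289 + (24 - 4233600) = 71289 - 4233576 = -4162287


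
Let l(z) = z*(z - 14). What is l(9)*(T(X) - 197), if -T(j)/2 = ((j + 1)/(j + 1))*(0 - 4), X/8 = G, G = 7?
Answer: 8505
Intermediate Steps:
l(z) = z*(-14 + z)
X = 56 (X = 8*7 = 56)
T(j) = 8 (T(j) = -2*(j + 1)/(j + 1)*(0 - 4) = -2*(1 + j)/(1 + j)*(-4) = -2*(-4) = 8)
l(9)*(T(X) - 197) = (9*(-14 + 9))*(8 - 197) = (9*(-5))*(-189) = -45*(-189) = 8505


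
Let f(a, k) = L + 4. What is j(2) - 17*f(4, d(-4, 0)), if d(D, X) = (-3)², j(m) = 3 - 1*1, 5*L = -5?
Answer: -49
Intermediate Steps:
L = -1 (L = (⅕)*(-5) = -1)
j(m) = 2 (j(m) = 3 - 1 = 2)
d(D, X) = 9
f(a, k) = 3 (f(a, k) = -1 + 4 = 3)
j(2) - 17*f(4, d(-4, 0)) = 2 - 17*3 = 2 - 51 = -49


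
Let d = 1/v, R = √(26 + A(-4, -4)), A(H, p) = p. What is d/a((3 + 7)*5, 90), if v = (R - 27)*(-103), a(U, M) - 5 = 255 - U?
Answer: 9/5097470 + √22/15292410 ≈ 2.0723e-6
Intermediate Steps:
a(U, M) = 260 - U (a(U, M) = 5 + (255 - U) = 260 - U)
R = √22 (R = √(26 - 4) = √22 ≈ 4.6904)
v = 2781 - 103*√22 (v = (√22 - 27)*(-103) = (-27 + √22)*(-103) = 2781 - 103*√22 ≈ 2297.9)
d = 1/(2781 - 103*√22) ≈ 0.00043518
d/a((3 + 7)*5, 90) = (27/72821 + √22/72821)/(260 - (3 + 7)*5) = (27/72821 + √22/72821)/(260 - 10*5) = (27/72821 + √22/72821)/(260 - 1*50) = (27/72821 + √22/72821)/(260 - 50) = (27/72821 + √22/72821)/210 = (27/72821 + √22/72821)*(1/210) = 9/5097470 + √22/15292410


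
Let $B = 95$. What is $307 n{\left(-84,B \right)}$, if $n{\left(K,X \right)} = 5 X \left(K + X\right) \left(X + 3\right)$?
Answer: $157199350$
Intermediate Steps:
$n{\left(K,X \right)} = 5 X \left(3 + X\right) \left(K + X\right)$ ($n{\left(K,X \right)} = 5 X \left(K + X\right) \left(3 + X\right) = 5 X \left(3 + X\right) \left(K + X\right)$)
$307 n{\left(-84,B \right)} = 307 \cdot 5 \cdot 95 \left(95^{2} + 3 \left(-84\right) + 3 \cdot 95 - 7980\right) = 307 \cdot 5 \cdot 95 \left(9025 - 252 + 285 - 7980\right) = 307 \cdot 5 \cdot 95 \cdot 1078 = 307 \cdot 512050 = 157199350$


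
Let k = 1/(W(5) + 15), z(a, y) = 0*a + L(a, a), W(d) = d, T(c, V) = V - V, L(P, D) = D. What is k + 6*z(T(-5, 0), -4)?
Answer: 1/20 ≈ 0.050000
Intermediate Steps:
T(c, V) = 0
z(a, y) = a (z(a, y) = 0*a + a = 0 + a = a)
k = 1/20 (k = 1/(5 + 15) = 1/20 ≈ 0.050000)
k + 6*z(T(-5, 0), -4) = 1/20 + 6*0 = 1/20 + 0 = 1/20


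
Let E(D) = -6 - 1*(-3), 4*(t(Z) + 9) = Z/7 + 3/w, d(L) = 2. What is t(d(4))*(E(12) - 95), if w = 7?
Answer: 1729/2 ≈ 864.50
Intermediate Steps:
t(Z) = -249/28 + Z/28 (t(Z) = -9 + (Z/7 + 3/7)/4 = -9 + (3/7 + Z/7)/4 = -9 + (3/28 + Z/28) = -249/28 + Z/28)
E(D) = -3 (E(D) = -6 + 3 = -3)
t(d(4))*(E(12) - 95) = (-249/28 + (1/28)*2)*(-3 - 95) = (-249/28 + 1/14)*(-98) = -247/28*(-98) = 1729/2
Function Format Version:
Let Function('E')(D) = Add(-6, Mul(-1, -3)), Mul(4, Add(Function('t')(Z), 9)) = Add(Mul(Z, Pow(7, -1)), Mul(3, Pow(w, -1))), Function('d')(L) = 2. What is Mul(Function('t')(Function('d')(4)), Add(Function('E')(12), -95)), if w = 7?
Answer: Rational(1729, 2) ≈ 864.50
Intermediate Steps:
Function('t')(Z) = Add(Rational(-249, 28), Mul(Rational(1, 28), Z)) (Function('t')(Z) = Add(-9, Mul(Rational(1, 4), Add(Mul(Z, Pow(7, -1)), Mul(3, Pow(7, -1))))) = Add(-9, Mul(Rational(1, 4), Add(Mul(Z, Rational(1, 7)), Mul(3, Rational(1, 7))))) = Add(-9, Mul(Rational(1, 4), Add(Mul(Rational(1, 7), Z), Rational(3, 7)))) = Add(-9, Mul(Rational(1, 4), Add(Rational(3, 7), Mul(Rational(1, 7), Z)))) = Add(-9, Add(Rational(3, 28), Mul(Rational(1, 28), Z))) = Add(Rational(-249, 28), Mul(Rational(1, 28), Z)))
Function('E')(D) = -3 (Function('E')(D) = Add(-6, 3) = -3)
Mul(Function('t')(Function('d')(4)), Add(Function('E')(12), -95)) = Mul(Add(Rational(-249, 28), Mul(Rational(1, 28), 2)), Add(-3, -95)) = Mul(Add(Rational(-249, 28), Rational(1, 14)), -98) = Mul(Rational(-247, 28), -98) = Rational(1729, 2)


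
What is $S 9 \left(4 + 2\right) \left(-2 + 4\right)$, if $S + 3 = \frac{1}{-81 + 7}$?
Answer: $- \frac{12042}{37} \approx -325.46$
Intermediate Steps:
$S = - \frac{223}{74}$ ($S = -3 + \frac{1}{-81 + 7} = -3 + \frac{1}{-74} = -3 - \frac{1}{74} = - \frac{223}{74} \approx -3.0135$)
$S 9 \left(4 + 2\right) \left(-2 + 4\right) = - \frac{223 \cdot 9 \left(4 + 2\right) \left(-2 + 4\right)}{74} = - \frac{223 \cdot 9 \cdot 6 \cdot 2}{74} = - \frac{223 \cdot 9 \cdot 12}{74} = \left(- \frac{223}{74}\right) 108 = - \frac{12042}{37}$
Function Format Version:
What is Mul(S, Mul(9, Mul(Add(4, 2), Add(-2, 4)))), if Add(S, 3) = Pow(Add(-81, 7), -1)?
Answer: Rational(-12042, 37) ≈ -325.46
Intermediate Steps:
S = Rational(-223, 74) (S = Add(-3, Pow(Add(-81, 7), -1)) = Add(-3, Pow(-74, -1)) = Add(-3, Rational(-1, 74)) = Rational(-223, 74) ≈ -3.0135)
Mul(S, Mul(9, Mul(Add(4, 2), Add(-2, 4)))) = Mul(Rational(-223, 74), Mul(9, Mul(Add(4, 2), Add(-2, 4)))) = Mul(Rational(-223, 74), Mul(9, Mul(6, 2))) = Mul(Rational(-223, 74), Mul(9, 12)) = Mul(Rational(-223, 74), 108) = Rational(-12042, 37)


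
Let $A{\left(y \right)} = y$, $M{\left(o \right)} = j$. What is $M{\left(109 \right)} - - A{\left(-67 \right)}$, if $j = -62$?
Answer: $-129$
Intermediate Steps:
$M{\left(o \right)} = -62$
$M{\left(109 \right)} - - A{\left(-67 \right)} = -62 - \left(-1\right) \left(-67\right) = -62 - 67 = -129$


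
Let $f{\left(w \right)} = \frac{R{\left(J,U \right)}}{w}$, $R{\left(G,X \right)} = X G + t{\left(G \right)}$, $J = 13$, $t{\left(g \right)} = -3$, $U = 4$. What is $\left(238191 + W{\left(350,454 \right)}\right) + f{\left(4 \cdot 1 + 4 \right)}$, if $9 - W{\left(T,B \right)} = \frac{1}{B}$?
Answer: $\frac{432582319}{1816} \approx 2.3821 \cdot 10^{5}$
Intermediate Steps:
$W{\left(T,B \right)} = 9 - \frac{1}{B}$
$R{\left(G,X \right)} = -3 + G X$ ($R{\left(G,X \right)} = X G - 3 = G X - 3 = -3 + G X$)
$f{\left(w \right)} = \frac{49}{w}$ ($f{\left(w \right)} = \frac{-3 + 13 \cdot 4}{w} = \frac{-3 + 52}{w} = \frac{49}{w}$)
$\left(238191 + W{\left(350,454 \right)}\right) + f{\left(4 \cdot 1 + 4 \right)} = \left(238191 + \left(9 - \frac{1}{454}\right)\right) + \frac{49}{4 \cdot 1 + 4} = \left(238191 + \left(9 - \frac{1}{454}\right)\right) + \frac{49}{4 + 4} = \left(238191 + \left(9 - \frac{1}{454}\right)\right) + \frac{49}{8} = \left(238191 + \frac{4085}{454}\right) + 49 \cdot \frac{1}{8} = \frac{108142799}{454} + \frac{49}{8} = \frac{432582319}{1816}$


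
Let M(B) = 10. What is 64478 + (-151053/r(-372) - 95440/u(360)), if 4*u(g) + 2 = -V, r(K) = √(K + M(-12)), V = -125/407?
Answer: 199801662/689 + 151053*I*√362/362 ≈ 2.8999e+5 + 7939.2*I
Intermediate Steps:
V = -125/407 (V = -125*1/407 = -125/407 ≈ -0.30713)
r(K) = √(10 + K) (r(K) = √(K + 10) = √(10 + K))
u(g) = -689/1628 (u(g) = -½ + (-1*(-125/407))/4 = -½ + (¼)*(125/407) = -½ + 125/1628 = -689/1628)
64478 + (-151053/r(-372) - 95440/u(360)) = 64478 + (-151053/√(10 - 372) - 95440/(-689/1628)) = 64478 + (-151053*(-I*√362/362) - 95440*(-1628/689)) = 64478 + (-151053*(-I*√362/362) + 155376320/689) = 64478 + (-(-151053)*I*√362/362 + 155376320/689) = 64478 + (151053*I*√362/362 + 155376320/689) = 64478 + (155376320/689 + 151053*I*√362/362) = 199801662/689 + 151053*I*√362/362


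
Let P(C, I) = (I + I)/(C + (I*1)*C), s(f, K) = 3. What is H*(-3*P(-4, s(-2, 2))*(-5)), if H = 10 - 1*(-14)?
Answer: -135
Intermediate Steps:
H = 24 (H = 10 + 14 = 24)
P(C, I) = 2*I/(C + C*I) (P(C, I) = (2*I)/(C + I*C) = (2*I)/(C + C*I) = 2*I/(C + C*I))
H*(-3*P(-4, s(-2, 2))*(-5)) = 24*(-6*3/((-4)*(1 + 3))*(-5)) = 24*(-6*3*(-1)/(4*4)*(-5)) = 24*(-3*(-3/8)*(-5)) = 24*((9/8)*(-5)) = 24*(-45/8) = -135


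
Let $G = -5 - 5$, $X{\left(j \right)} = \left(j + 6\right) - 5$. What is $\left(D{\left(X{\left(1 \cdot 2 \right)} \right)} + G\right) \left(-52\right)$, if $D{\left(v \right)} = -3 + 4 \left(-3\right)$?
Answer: $1300$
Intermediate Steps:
$X{\left(j \right)} = 1 + j$ ($X{\left(j \right)} = \left(6 + j\right) - 5 = 1 + j$)
$D{\left(v \right)} = -15$ ($D{\left(v \right)} = -3 - 12 = -15$)
$G = -10$ ($G = -5 - 5 = -10$)
$\left(D{\left(X{\left(1 \cdot 2 \right)} \right)} + G\right) \left(-52\right) = \left(-15 - 10\right) \left(-52\right) = \left(-25\right) \left(-52\right) = 1300$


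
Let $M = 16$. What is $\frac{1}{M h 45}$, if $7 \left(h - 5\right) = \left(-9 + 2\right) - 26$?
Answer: $\frac{7}{1440} \approx 0.0048611$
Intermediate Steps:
$h = \frac{2}{7}$ ($h = 5 + \frac{\left(-9 + 2\right) - 26}{7} = 5 + \frac{-7 - 26}{7} = 5 + \frac{1}{7} \left(-33\right) = 5 - \frac{33}{7} = \frac{2}{7} \approx 0.28571$)
$\frac{1}{M h 45} = \frac{1}{16 \cdot \frac{2}{7} \cdot 45} = \frac{1}{\frac{32}{7} \cdot 45} = \frac{1}{\frac{1440}{7}} = \frac{7}{1440}$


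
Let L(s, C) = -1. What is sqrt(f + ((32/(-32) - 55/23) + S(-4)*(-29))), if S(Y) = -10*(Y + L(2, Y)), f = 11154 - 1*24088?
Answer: I*sqrt(7610930)/23 ≈ 119.95*I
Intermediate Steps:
f = -12934 (f = 11154 - 24088 = -12934)
S(Y) = 10 - 10*Y (S(Y) = -10*(Y - 1) = -10*(-1 + Y) = 10 - 10*Y)
sqrt(f + ((32/(-32) - 55/23) + S(-4)*(-29))) = sqrt(-12934 + ((32/(-32) - 55/23) + (10 - 10*(-4))*(-29))) = sqrt(-12934 + ((32*(-1/32) - 55*1/23) + (10 + 40)*(-29))) = sqrt(-12934 + ((-1 - 55/23) + 50*(-29))) = sqrt(-12934 + (-78/23 - 1450)) = sqrt(-12934 - 33428/23) = sqrt(-330910/23) = I*sqrt(7610930)/23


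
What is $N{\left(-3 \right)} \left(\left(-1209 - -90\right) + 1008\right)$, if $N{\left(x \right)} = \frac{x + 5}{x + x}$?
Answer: $37$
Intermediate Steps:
$N{\left(x \right)} = \frac{5 + x}{2 x}$
$N{\left(-3 \right)} \left(\left(-1209 - -90\right) + 1008\right) = \frac{5 - 3}{2 \left(-3\right)} \left(\left(-1209 - -90\right) + 1008\right) = \frac{1}{2} \left(- \frac{1}{3}\right) 2 \left(\left(-1209 + 90\right) + 1008\right) = - \frac{-1119 + 1008}{3} = \left(- \frac{1}{3}\right) \left(-111\right) = 37$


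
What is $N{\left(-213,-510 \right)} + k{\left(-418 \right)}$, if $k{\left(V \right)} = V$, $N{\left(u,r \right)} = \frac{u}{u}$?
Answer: $-417$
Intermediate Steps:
$N{\left(u,r \right)} = 1$
$N{\left(-213,-510 \right)} + k{\left(-418 \right)} = 1 - 418 = -417$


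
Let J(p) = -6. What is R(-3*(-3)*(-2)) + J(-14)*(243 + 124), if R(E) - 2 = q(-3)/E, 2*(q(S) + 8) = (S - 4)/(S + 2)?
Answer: -8799/4 ≈ -2199.8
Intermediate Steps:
q(S) = -8 + (-4 + S)/(2*(2 + S)) (q(S) = -8 + ((S - 4)/(S + 2))/2 = -8 + ((-4 + S)/(2 + S))/2 = -8 + (-4 + S)/(2*(2 + S)))
R(E) = 2 - 9/(2*E) (R(E) = 2 + (3*(-12 - 5*(-3))/(2*(2 - 3)))/E = 2 + ((3/2)*(-12 + 15)/(-1))/E = 2 + ((3/2)*(-1)*3)/E = 2 - 9/(2*E))
R(-3*(-3)*(-2)) + J(-14)*(243 + 124) = (2 - 9/(2*(-3*(-3)*(-2)))) - 6*(243 + 124) = (2 - 9/(2*(9*(-2)))) - 6*367 = (2 - 9/2/(-18)) - 2202 = (2 - 9/2*(-1/18)) - 2202 = (2 + ¼) - 2202 = 9/4 - 2202 = -8799/4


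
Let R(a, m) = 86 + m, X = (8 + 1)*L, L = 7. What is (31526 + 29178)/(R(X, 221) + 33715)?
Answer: 30352/17011 ≈ 1.7843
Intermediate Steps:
X = 63 (X = (8 + 1)*7 = 9*7 = 63)
(31526 + 29178)/(R(X, 221) + 33715) = (31526 + 29178)/((86 + 221) + 33715) = 60704/(307 + 33715) = 60704/34022 = 60704*(1/34022) = 30352/17011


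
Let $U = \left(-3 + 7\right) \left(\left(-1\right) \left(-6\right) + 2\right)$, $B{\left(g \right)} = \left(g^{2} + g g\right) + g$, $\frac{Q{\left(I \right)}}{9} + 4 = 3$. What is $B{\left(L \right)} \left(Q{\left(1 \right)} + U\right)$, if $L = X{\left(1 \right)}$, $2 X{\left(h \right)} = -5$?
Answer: $230$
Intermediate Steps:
$X{\left(h \right)} = - \frac{5}{2}$ ($X{\left(h \right)} = \frac{1}{2} \left(-5\right) = - \frac{5}{2}$)
$L = - \frac{5}{2} \approx -2.5$
$Q{\left(I \right)} = -9$ ($Q{\left(I \right)} = -36 + 9 \cdot 3 = -36 + 27 = -9$)
$B{\left(g \right)} = g + 2 g^{2}$ ($B{\left(g \right)} = \left(g^{2} + g^{2}\right) + g = 2 g^{2} + g = g + 2 g^{2}$)
$U = 32$ ($U = 4 \left(6 + 2\right) = 4 \cdot 8 = 32$)
$B{\left(L \right)} \left(Q{\left(1 \right)} + U\right) = - \frac{5 \left(1 + 2 \left(- \frac{5}{2}\right)\right)}{2} \left(-9 + 32\right) = - \frac{5 \left(1 - 5\right)}{2} \cdot 23 = \left(- \frac{5}{2}\right) \left(-4\right) 23 = 10 \cdot 23 = 230$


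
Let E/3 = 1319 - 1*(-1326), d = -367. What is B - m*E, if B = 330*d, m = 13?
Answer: -224265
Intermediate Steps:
E = 7935 (E = 3*(1319 - 1*(-1326)) = 3*(1319 + 1326) = 3*2645 = 7935)
B = -121110 (B = 330*(-367) = -121110)
B - m*E = -121110 - 13*7935 = -121110 - 1*103155 = -121110 - 103155 = -224265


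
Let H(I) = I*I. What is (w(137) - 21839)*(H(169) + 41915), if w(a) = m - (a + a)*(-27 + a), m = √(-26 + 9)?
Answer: -3663272004 + 70476*I*√17 ≈ -3.6633e+9 + 2.9058e+5*I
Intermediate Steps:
m = I*√17 (m = √(-17) = I*√17 ≈ 4.1231*I)
H(I) = I²
w(a) = I*√17 - 2*a*(-27 + a) (w(a) = I*√17 - (a + a)*(-27 + a) = I*√17 - 2*a*(-27 + a))
(w(137) - 21839)*(H(169) + 41915) = ((-2*137² + 54*137 + I*√17) - 21839)*(169² + 41915) = ((-2*18769 + 7398 + I*√17) - 21839)*(28561 + 41915) = ((-37538 + 7398 + I*√17) - 21839)*70476 = ((-30140 + I*√17) - 21839)*70476 = (-51979 + I*√17)*70476 = -3663272004 + 70476*I*√17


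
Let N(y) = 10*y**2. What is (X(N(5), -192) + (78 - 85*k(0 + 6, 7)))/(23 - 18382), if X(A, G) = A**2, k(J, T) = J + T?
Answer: -61473/18359 ≈ -3.3484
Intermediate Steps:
(X(N(5), -192) + (78 - 85*k(0 + 6, 7)))/(23 - 18382) = ((10*5**2)**2 + (78 - 85*((0 + 6) + 7)))/(23 - 18382) = ((10*25)**2 + (78 - 85*(6 + 7)))/(-18359) = (250**2 + (78 - 85*13))*(-1/18359) = (62500 + (78 - 1105))*(-1/18359) = (62500 - 1027)*(-1/18359) = 61473*(-1/18359) = -61473/18359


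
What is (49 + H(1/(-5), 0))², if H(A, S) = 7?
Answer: 3136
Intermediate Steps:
(49 + H(1/(-5), 0))² = (49 + 7)² = 56² = 3136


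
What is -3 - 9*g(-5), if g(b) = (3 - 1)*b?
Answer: 87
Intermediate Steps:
g(b) = 2*b
-3 - 9*g(-5) = -3 - 18*(-5) = -3 - 9*(-10) = -3 + 90 = 87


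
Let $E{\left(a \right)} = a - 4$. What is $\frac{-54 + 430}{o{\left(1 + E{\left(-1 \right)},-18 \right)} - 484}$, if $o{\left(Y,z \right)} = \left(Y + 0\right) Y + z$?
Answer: $- \frac{188}{243} \approx -0.77366$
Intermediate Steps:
$E{\left(a \right)} = -4 + a$
$o{\left(Y,z \right)} = z + Y^{2}$ ($o{\left(Y,z \right)} = Y Y + z = Y^{2} + z = z + Y^{2}$)
$\frac{-54 + 430}{o{\left(1 + E{\left(-1 \right)},-18 \right)} - 484} = \frac{-54 + 430}{\left(-18 + \left(1 - 5\right)^{2}\right) - 484} = \frac{376}{\left(-18 + \left(1 - 5\right)^{2}\right) - 484} = \frac{376}{\left(-18 + \left(-4\right)^{2}\right) - 484} = \frac{376}{\left(-18 + 16\right) - 484} = \frac{376}{-2 - 484} = \frac{376}{-486} = 376 \left(- \frac{1}{486}\right) = - \frac{188}{243}$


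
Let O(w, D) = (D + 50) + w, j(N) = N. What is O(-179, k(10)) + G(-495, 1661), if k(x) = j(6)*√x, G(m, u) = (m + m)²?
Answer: 979971 + 6*√10 ≈ 9.7999e+5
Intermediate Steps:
G(m, u) = 4*m² (G(m, u) = (2*m)² = 4*m²)
k(x) = 6*√x
O(w, D) = 50 + D + w (O(w, D) = (50 + D) + w = 50 + D + w)
O(-179, k(10)) + G(-495, 1661) = (50 + 6*√10 - 179) + 4*(-495)² = (-129 + 6*√10) + 4*245025 = (-129 + 6*√10) + 980100 = 979971 + 6*√10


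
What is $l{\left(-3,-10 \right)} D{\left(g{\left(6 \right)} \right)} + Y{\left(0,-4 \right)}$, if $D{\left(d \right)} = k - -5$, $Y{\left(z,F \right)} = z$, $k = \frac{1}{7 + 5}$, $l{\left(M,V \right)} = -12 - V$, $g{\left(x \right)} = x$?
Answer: $- \frac{61}{6} \approx -10.167$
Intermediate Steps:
$k = \frac{1}{12} \approx 0.083333$
$D{\left(d \right)} = \frac{61}{12}$ ($D{\left(d \right)} = \frac{1}{12} - -5 = \frac{1}{12} + 5 = \frac{61}{12}$)
$l{\left(-3,-10 \right)} D{\left(g{\left(6 \right)} \right)} + Y{\left(0,-4 \right)} = \left(-12 - -10\right) \frac{61}{12} + 0 = \left(-12 + 10\right) \frac{61}{12} + 0 = \left(-2\right) \frac{61}{12} + 0 = - \frac{61}{6} + 0 = - \frac{61}{6}$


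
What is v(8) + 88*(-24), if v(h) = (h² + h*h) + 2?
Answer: -1982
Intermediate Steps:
v(h) = 2 + 2*h² (v(h) = (h² + h²) + 2 = 2*h² + 2 = 2 + 2*h²)
v(8) + 88*(-24) = (2 + 2*8²) + 88*(-24) = (2 + 2*64) - 2112 = (2 + 128) - 2112 = 130 - 2112 = -1982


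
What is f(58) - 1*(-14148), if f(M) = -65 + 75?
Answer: 14158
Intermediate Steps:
f(M) = 10
f(58) - 1*(-14148) = 10 - 1*(-14148) = 10 + 14148 = 14158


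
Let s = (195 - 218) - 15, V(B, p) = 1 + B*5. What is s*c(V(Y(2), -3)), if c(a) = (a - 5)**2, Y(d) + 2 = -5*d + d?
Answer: -110808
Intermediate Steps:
Y(d) = -2 - 4*d (Y(d) = -2 + (-5*d + d) = -2 - 4*d)
V(B, p) = 1 + 5*B
c(a) = (-5 + a)**2
s = -38 (s = -23 - 15 = -38)
s*c(V(Y(2), -3)) = -38*(-5 + (1 + 5*(-2 - 4*2)))**2 = -38*(-5 + (1 + 5*(-2 - 8)))**2 = -38*(-5 + (1 + 5*(-10)))**2 = -38*(-5 + (1 - 50))**2 = -38*(-5 - 49)**2 = -38*(-54)**2 = -38*2916 = -110808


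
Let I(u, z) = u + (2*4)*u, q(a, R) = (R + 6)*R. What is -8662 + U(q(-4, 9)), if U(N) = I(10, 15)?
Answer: -8572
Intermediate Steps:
q(a, R) = R*(6 + R) (q(a, R) = (6 + R)*R = R*(6 + R))
I(u, z) = 9*u (I(u, z) = u + 8*u = 9*u)
U(N) = 90 (U(N) = 9*10 = 90)
-8662 + U(q(-4, 9)) = -8662 + 90 = -8572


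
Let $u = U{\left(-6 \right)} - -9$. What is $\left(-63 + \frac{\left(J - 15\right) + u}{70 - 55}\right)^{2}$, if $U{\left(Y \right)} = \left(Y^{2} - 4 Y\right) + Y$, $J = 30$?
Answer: $\frac{83521}{25} \approx 3340.8$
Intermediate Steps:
$U{\left(Y \right)} = Y^{2} - 3 Y$
$u = 63$ ($u = - 6 \left(-3 - 6\right) - -9 = \left(-6\right) \left(-9\right) + 9 = 54 + 9 = 63$)
$\left(-63 + \frac{\left(J - 15\right) + u}{70 - 55}\right)^{2} = \left(-63 + \frac{\left(30 - 15\right) + 63}{70 - 55}\right)^{2} = \left(-63 + \frac{\left(30 - 15\right) + 63}{15}\right)^{2} = \left(-63 + \left(15 + 63\right) \frac{1}{15}\right)^{2} = \left(-63 + 78 \cdot \frac{1}{15}\right)^{2} = \left(-63 + \frac{26}{5}\right)^{2} = \left(- \frac{289}{5}\right)^{2} = \frac{83521}{25}$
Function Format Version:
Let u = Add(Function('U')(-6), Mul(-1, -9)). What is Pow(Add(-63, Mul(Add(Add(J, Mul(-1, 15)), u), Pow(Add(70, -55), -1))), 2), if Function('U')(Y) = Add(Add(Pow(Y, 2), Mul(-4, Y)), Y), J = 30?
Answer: Rational(83521, 25) ≈ 3340.8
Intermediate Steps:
Function('U')(Y) = Add(Pow(Y, 2), Mul(-3, Y))
u = 63 (u = Add(Mul(-6, Add(-3, -6)), Mul(-1, -9)) = Add(Mul(-6, -9), 9) = Add(54, 9) = 63)
Pow(Add(-63, Mul(Add(Add(J, Mul(-1, 15)), u), Pow(Add(70, -55), -1))), 2) = Pow(Add(-63, Mul(Add(Add(30, Mul(-1, 15)), 63), Pow(Add(70, -55), -1))), 2) = Pow(Add(-63, Mul(Add(Add(30, -15), 63), Pow(15, -1))), 2) = Pow(Add(-63, Mul(Add(15, 63), Rational(1, 15))), 2) = Pow(Add(-63, Mul(78, Rational(1, 15))), 2) = Pow(Add(-63, Rational(26, 5)), 2) = Pow(Rational(-289, 5), 2) = Rational(83521, 25)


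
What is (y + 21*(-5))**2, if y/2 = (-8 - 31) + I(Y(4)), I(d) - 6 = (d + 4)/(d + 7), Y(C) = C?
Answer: 3478225/121 ≈ 28746.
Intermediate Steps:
I(d) = 6 + (4 + d)/(7 + d) (I(d) = 6 + (d + 4)/(d + 7) = 6 + (4 + d)/(7 + d))
y = -710/11 (y = 2*((-8 - 31) + (46 + 7*4)/(7 + 4)) = 2*(-39 + (46 + 28)/11) = 2*(-39 + (1/11)*74) = 2*(-39 + 74/11) = 2*(-355/11) = -710/11 ≈ -64.545)
(y + 21*(-5))**2 = (-710/11 + 21*(-5))**2 = (-710/11 - 105)**2 = (-1865/11)**2 = 3478225/121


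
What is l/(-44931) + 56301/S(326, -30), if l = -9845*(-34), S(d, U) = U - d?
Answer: -155813183/940908 ≈ -165.60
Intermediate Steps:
l = 334730
l/(-44931) + 56301/S(326, -30) = 334730/(-44931) + 56301/(-30 - 1*326) = 334730*(-1/44931) + 56301/(-30 - 326) = -19690/2643 + 56301/(-356) = -19690/2643 + 56301*(-1/356) = -19690/2643 - 56301/356 = -155813183/940908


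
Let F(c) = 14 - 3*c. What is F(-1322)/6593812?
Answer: 995/1648453 ≈ 0.00060360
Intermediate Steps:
F(-1322)/6593812 = (14 - 3*(-1322))/6593812 = (14 + 3966)*(1/6593812) = 3980*(1/6593812) = 995/1648453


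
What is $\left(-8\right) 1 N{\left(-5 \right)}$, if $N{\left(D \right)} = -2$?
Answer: $16$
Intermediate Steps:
$\left(-8\right) 1 N{\left(-5 \right)} = \left(-8\right) 1 \left(-2\right) = \left(-8\right) \left(-2\right) = 16$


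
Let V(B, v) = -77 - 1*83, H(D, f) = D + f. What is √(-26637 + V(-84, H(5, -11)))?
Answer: I*√26797 ≈ 163.7*I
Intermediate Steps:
V(B, v) = -160 (V(B, v) = -77 - 83 = -160)
√(-26637 + V(-84, H(5, -11))) = √(-26637 - 160) = √(-26797) = I*√26797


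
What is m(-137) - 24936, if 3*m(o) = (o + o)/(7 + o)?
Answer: -4862383/195 ≈ -24935.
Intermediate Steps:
m(o) = 2*o/(3*(7 + o)) (m(o) = ((o + o)/(7 + o))/3 = ((2*o)/(7 + o))/3 = (2*o/(7 + o))/3 = 2*o/(3*(7 + o)))
m(-137) - 24936 = (2/3)*(-137)/(7 - 137) - 24936 = (2/3)*(-137)/(-130) - 24936 = (2/3)*(-137)*(-1/130) - 24936 = 137/195 - 24936 = -4862383/195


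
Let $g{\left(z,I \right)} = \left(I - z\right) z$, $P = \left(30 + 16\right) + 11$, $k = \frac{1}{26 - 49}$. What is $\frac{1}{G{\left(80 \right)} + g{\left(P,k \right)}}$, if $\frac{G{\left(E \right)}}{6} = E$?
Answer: $- \frac{23}{63744} \approx -0.00036082$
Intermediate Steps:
$G{\left(E \right)} = 6 E$
$k = - \frac{1}{23}$ ($k = \frac{1}{-23} = - \frac{1}{23} \approx -0.043478$)
$P = 57$ ($P = 46 + 11 = 57$)
$g{\left(z,I \right)} = z \left(I - z\right)$
$\frac{1}{G{\left(80 \right)} + g{\left(P,k \right)}} = \frac{1}{6 \cdot 80 + 57 \left(- \frac{1}{23} - 57\right)} = \frac{1}{480 + 57 \left(- \frac{1}{23} - 57\right)} = \frac{1}{480 + 57 \left(- \frac{1312}{23}\right)} = \frac{1}{480 - \frac{74784}{23}} = \frac{1}{- \frac{63744}{23}} = - \frac{23}{63744}$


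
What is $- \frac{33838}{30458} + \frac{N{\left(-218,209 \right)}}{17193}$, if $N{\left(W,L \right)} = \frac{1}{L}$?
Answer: $- \frac{60795653474}{54722929173} \approx -1.111$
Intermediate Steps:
$- \frac{33838}{30458} + \frac{N{\left(-218,209 \right)}}{17193} = - \frac{33838}{30458} + \frac{1}{209 \cdot 17193} = \left(-33838\right) \frac{1}{30458} + \frac{1}{209} \cdot \frac{1}{17193} = - \frac{16919}{15229} + \frac{1}{3593337} = - \frac{60795653474}{54722929173}$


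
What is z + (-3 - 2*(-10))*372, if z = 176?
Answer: 6500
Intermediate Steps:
z + (-3 - 2*(-10))*372 = 176 + (-3 - 2*(-10))*372 = 176 + (-3 + 20)*372 = 176 + 17*372 = 176 + 6324 = 6500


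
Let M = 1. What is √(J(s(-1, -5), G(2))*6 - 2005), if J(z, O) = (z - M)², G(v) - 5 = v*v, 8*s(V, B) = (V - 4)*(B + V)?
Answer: I*√31354/4 ≈ 44.268*I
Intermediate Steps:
s(V, B) = (-4 + V)*(B + V)/8 (s(V, B) = ((V - 4)*(B + V))/8 = ((-4 + V)*(B + V))/8 = (-4 + V)*(B + V)/8)
G(v) = 5 + v² (G(v) = 5 + v*v = 5 + v²)
J(z, O) = (-1 + z)² (J(z, O) = (z - 1*1)² = (z - 1)² = (-1 + z)²)
√(J(s(-1, -5), G(2))*6 - 2005) = √((-1 + (-½*(-5) - ½*(-1) + (⅛)*(-1)² + (⅛)*(-5)*(-1)))²*6 - 2005) = √((-1 + (5/2 + ½ + (⅛)*1 + 5/8))²*6 - 2005) = √((-1 + (5/2 + ½ + ⅛ + 5/8))²*6 - 2005) = √((-1 + 15/4)²*6 - 2005) = √((11/4)²*6 - 2005) = √((121/16)*6 - 2005) = √(363/8 - 2005) = √(-15677/8) = I*√31354/4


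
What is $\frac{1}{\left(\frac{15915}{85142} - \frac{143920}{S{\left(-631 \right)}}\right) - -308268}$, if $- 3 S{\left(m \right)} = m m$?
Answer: $\frac{33900223862}{10450397307133251} \approx 3.2439 \cdot 10^{-6}$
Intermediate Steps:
$S{\left(m \right)} = - \frac{m^{2}}{3}$ ($S{\left(m \right)} = - \frac{m m}{3} = - \frac{m^{2}}{3}$)
$\frac{1}{\left(\frac{15915}{85142} - \frac{143920}{S{\left(-631 \right)}}\right) - -308268} = \frac{1}{\left(\frac{15915}{85142} - \frac{143920}{\left(- \frac{1}{3}\right) \left(-631\right)^{2}}\right) - -308268} = \frac{1}{\left(15915 \cdot \frac{1}{85142} - \frac{143920}{\left(- \frac{1}{3}\right) 398161}\right) + 308268} = \frac{1}{\left(\frac{15915}{85142} - \frac{143920}{- \frac{398161}{3}}\right) + 308268} = \frac{1}{\left(\frac{15915}{85142} - - \frac{431760}{398161}\right) + 308268} = \frac{1}{\left(\frac{15915}{85142} + \frac{431760}{398161}\right) + 308268} = \frac{1}{\frac{43097642235}{33900223862} + 308268} = \frac{1}{\frac{10450397307133251}{33900223862}} = \frac{33900223862}{10450397307133251}$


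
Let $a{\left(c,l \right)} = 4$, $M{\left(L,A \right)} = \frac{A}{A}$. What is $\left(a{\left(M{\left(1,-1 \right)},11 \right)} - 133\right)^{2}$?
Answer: $16641$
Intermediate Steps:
$M{\left(L,A \right)} = 1$
$\left(a{\left(M{\left(1,-1 \right)},11 \right)} - 133\right)^{2} = \left(4 - 133\right)^{2} = \left(-129\right)^{2} = 16641$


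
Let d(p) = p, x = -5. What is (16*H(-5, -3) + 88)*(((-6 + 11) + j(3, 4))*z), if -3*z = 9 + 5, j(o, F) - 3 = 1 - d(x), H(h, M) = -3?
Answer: -7840/3 ≈ -2613.3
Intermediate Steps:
j(o, F) = 9 (j(o, F) = 3 + (1 - 1*(-5)) = 3 + (1 + 5) = 3 + 6 = 9)
z = -14/3 (z = -(9 + 5)/3 = -⅓*14 = -14/3 ≈ -4.6667)
(16*H(-5, -3) + 88)*(((-6 + 11) + j(3, 4))*z) = (16*(-3) + 88)*(((-6 + 11) + 9)*(-14/3)) = (-48 + 88)*((5 + 9)*(-14/3)) = 40*(14*(-14/3)) = 40*(-196/3) = -7840/3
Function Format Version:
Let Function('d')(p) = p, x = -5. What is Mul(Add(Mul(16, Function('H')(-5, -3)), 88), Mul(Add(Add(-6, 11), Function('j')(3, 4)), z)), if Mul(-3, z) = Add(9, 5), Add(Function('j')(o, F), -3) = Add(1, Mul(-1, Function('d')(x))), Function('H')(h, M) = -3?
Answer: Rational(-7840, 3) ≈ -2613.3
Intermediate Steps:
Function('j')(o, F) = 9 (Function('j')(o, F) = Add(3, Add(1, Mul(-1, -5))) = Add(3, Add(1, 5)) = Add(3, 6) = 9)
z = Rational(-14, 3) (z = Mul(Rational(-1, 3), Add(9, 5)) = Mul(Rational(-1, 3), 14) = Rational(-14, 3) ≈ -4.6667)
Mul(Add(Mul(16, Function('H')(-5, -3)), 88), Mul(Add(Add(-6, 11), Function('j')(3, 4)), z)) = Mul(Add(Mul(16, -3), 88), Mul(Add(Add(-6, 11), 9), Rational(-14, 3))) = Mul(Add(-48, 88), Mul(Add(5, 9), Rational(-14, 3))) = Mul(40, Mul(14, Rational(-14, 3))) = Mul(40, Rational(-196, 3)) = Rational(-7840, 3)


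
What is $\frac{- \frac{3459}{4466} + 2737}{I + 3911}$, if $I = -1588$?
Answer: $\frac{12219983}{10374518} \approx 1.1779$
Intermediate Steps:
$\frac{- \frac{3459}{4466} + 2737}{I + 3911} = \frac{- \frac{3459}{4466} + 2737}{-1588 + 3911} = \frac{\left(-3459\right) \frac{1}{4466} + 2737}{2323} = \left(- \frac{3459}{4466} + 2737\right) \frac{1}{2323} = \frac{12219983}{4466} \cdot \frac{1}{2323} = \frac{12219983}{10374518}$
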